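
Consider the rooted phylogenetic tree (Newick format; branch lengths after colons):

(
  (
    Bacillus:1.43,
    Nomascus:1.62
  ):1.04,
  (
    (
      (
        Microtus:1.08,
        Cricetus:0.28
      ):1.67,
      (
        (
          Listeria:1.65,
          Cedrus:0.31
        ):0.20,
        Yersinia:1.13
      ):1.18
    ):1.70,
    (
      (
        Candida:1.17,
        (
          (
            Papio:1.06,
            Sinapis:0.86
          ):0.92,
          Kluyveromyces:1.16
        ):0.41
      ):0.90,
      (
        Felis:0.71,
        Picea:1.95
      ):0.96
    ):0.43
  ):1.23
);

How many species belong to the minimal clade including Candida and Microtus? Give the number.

The MRCA of Candida and Microtus is the node subtending (((Microtus,Cricetus),((Listeria,Cedrus),Yersinia)),((Candida,((Papio,Sinapis),Kluyveromyces)),(Felis,Picea))).
That clade contains 11 terminal taxa: Candida, Cedrus, Cricetus, Felis, Kluyveromyces, Listeria, Microtus, Papio, Picea, Sinapis, Yersinia.

11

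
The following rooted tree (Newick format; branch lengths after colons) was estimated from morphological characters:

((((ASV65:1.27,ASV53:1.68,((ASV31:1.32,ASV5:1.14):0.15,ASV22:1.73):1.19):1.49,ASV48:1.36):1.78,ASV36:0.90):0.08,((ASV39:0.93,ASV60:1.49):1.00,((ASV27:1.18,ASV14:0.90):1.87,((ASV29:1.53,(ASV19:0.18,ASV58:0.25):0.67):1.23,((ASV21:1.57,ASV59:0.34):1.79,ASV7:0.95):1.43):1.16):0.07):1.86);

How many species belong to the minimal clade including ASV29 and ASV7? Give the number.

The MRCA of ASV29 and ASV7 is the node subtending ((ASV29,(ASV19,ASV58)),((ASV21,ASV59),ASV7)).
That clade contains 6 terminal taxa: ASV19, ASV21, ASV29, ASV58, ASV59, ASV7.

6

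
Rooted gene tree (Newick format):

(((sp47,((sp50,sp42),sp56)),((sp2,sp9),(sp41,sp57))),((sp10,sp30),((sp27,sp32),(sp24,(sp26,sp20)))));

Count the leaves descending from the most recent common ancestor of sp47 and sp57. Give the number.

The MRCA of sp47 and sp57 is the node subtending ((sp47,((sp50,sp42),sp56)),((sp2,sp9),(sp41,sp57))).
That clade contains 8 terminal taxa: sp2, sp41, sp42, sp47, sp50, sp56, sp57, sp9.

8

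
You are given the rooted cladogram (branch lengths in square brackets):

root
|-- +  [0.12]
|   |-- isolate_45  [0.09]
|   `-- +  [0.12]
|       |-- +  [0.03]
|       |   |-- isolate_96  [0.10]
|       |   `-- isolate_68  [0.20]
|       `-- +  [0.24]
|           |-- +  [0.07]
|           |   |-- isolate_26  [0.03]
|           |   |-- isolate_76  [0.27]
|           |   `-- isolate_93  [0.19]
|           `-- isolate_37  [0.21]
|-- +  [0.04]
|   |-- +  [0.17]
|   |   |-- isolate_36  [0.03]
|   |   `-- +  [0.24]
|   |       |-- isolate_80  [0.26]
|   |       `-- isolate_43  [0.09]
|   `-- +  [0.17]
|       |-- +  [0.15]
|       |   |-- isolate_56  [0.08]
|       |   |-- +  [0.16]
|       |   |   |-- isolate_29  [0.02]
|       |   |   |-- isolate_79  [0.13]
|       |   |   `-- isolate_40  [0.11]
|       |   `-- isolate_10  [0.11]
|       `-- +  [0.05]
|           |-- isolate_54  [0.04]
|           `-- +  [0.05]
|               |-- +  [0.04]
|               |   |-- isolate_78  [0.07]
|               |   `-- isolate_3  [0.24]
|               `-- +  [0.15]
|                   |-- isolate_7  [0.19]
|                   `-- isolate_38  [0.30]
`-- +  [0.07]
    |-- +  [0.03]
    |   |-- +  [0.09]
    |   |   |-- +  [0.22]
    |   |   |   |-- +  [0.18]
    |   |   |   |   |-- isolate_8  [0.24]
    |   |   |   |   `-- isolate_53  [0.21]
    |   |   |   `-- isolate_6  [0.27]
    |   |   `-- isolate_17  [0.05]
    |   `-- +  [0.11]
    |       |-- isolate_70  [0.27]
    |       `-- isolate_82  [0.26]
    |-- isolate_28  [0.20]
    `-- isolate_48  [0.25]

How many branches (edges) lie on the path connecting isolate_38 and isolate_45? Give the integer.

The MRCA of isolate_38 and isolate_45 is the root of the tree.
From isolate_38 up to that node: 6 branches. From isolate_45 up to the same node: 2 branches. Total: 6 + 2 = 8.

8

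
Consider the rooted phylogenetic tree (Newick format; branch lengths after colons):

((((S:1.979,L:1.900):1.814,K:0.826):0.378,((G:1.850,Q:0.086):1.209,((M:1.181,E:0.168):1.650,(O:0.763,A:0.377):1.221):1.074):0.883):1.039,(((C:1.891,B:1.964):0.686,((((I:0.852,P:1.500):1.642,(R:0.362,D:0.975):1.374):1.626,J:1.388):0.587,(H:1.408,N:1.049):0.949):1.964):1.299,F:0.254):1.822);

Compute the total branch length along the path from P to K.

12.683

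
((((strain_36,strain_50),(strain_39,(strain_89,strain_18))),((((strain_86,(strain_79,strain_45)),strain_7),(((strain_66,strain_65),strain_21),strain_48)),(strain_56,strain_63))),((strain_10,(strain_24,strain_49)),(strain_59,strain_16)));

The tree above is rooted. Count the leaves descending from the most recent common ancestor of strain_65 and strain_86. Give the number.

The MRCA of strain_65 and strain_86 is the node subtending (((strain_86,(strain_79,strain_45)),strain_7),(((strain_66,strain_65),strain_21),strain_48)).
That clade contains 8 terminal taxa: strain_21, strain_45, strain_48, strain_65, strain_66, strain_7, strain_79, strain_86.

8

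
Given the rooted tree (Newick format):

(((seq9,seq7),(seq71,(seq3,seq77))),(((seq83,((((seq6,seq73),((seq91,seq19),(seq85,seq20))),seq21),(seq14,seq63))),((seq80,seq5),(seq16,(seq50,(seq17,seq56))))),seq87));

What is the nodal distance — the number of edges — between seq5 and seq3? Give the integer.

9

The MRCA of seq5 and seq3 is the root of the tree.
From seq5 up to that node: 5 branches. From seq3 up to the same node: 4 branches. Total: 5 + 4 = 9.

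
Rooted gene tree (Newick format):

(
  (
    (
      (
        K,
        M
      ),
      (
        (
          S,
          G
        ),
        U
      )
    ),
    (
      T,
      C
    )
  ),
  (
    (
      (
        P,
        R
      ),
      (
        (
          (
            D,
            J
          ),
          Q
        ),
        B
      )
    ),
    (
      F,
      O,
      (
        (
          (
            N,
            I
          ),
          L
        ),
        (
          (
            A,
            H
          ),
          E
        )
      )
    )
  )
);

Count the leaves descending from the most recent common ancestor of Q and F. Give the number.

The MRCA of Q and F is the node subtending (((P,R),(((D,J),Q),B)),(F,O,(((N,I),L),((A,H),E)))).
That clade contains 14 terminal taxa: A, B, D, E, F, H, I, J, L, N, O, P, Q, R.

14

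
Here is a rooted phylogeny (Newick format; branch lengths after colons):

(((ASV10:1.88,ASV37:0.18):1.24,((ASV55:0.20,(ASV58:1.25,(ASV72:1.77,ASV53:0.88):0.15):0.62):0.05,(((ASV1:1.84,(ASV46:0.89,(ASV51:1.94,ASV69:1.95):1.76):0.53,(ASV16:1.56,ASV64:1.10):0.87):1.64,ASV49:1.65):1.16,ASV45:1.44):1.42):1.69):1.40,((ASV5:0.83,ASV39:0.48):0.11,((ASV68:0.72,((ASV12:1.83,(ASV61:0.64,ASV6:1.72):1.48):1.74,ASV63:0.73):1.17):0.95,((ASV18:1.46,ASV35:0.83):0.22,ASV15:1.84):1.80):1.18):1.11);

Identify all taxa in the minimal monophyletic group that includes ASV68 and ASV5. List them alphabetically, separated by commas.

ASV12, ASV15, ASV18, ASV35, ASV39, ASV5, ASV6, ASV61, ASV63, ASV68

Tracing ASV68: it sits inside (ASV68,((ASV12,(ASV61,ASV6)),ASV63)).
Tracing ASV5: it sits inside (ASV5,ASV39).
The smallest clade enclosing both is ((ASV5,ASV39),((ASV68,((ASV12,(ASV61,ASV6)),ASV63)),((ASV18,ASV35),ASV15))); the answer is its 10 terminal taxa in alphabetical order.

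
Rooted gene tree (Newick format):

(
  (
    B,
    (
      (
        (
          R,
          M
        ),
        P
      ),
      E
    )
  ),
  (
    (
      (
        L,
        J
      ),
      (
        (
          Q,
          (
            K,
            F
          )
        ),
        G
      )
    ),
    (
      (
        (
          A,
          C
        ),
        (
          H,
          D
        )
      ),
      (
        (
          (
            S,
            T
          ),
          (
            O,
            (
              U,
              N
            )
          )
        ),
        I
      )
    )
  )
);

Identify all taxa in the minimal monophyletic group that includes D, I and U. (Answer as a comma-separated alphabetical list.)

A, C, D, H, I, N, O, S, T, U

Tracing D: it sits inside (H,D).
Tracing I: it sits inside (((S,T),(O,(U,N))),I).
Tracing U: it sits inside (U,N).
The smallest clade enclosing all 3 is (((A,C),(H,D)),(((S,T),(O,(U,N))),I)); the answer is its 10 terminal taxa in alphabetical order.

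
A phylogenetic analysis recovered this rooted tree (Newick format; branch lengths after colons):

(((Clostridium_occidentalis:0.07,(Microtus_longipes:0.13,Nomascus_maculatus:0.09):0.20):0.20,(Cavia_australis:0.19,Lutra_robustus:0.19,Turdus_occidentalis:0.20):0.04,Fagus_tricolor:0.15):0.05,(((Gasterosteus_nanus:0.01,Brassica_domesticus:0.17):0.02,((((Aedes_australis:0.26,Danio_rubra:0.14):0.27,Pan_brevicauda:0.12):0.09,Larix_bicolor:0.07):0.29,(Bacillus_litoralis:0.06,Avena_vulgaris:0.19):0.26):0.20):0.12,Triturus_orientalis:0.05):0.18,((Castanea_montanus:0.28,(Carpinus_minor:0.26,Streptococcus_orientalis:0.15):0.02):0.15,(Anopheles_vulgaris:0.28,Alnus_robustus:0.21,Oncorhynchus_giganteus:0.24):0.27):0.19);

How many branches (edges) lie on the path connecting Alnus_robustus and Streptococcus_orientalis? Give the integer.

5

The MRCA of Alnus_robustus and Streptococcus_orientalis is the node subtending ((Castanea_montanus,(Carpinus_minor,Streptococcus_orientalis)),(Anopheles_vulgaris,Alnus_robustus,Oncorhynchus_giganteus)).
From Alnus_robustus up to that node: 2 branches. From Streptococcus_orientalis up to the same node: 3 branches. Total: 2 + 3 = 5.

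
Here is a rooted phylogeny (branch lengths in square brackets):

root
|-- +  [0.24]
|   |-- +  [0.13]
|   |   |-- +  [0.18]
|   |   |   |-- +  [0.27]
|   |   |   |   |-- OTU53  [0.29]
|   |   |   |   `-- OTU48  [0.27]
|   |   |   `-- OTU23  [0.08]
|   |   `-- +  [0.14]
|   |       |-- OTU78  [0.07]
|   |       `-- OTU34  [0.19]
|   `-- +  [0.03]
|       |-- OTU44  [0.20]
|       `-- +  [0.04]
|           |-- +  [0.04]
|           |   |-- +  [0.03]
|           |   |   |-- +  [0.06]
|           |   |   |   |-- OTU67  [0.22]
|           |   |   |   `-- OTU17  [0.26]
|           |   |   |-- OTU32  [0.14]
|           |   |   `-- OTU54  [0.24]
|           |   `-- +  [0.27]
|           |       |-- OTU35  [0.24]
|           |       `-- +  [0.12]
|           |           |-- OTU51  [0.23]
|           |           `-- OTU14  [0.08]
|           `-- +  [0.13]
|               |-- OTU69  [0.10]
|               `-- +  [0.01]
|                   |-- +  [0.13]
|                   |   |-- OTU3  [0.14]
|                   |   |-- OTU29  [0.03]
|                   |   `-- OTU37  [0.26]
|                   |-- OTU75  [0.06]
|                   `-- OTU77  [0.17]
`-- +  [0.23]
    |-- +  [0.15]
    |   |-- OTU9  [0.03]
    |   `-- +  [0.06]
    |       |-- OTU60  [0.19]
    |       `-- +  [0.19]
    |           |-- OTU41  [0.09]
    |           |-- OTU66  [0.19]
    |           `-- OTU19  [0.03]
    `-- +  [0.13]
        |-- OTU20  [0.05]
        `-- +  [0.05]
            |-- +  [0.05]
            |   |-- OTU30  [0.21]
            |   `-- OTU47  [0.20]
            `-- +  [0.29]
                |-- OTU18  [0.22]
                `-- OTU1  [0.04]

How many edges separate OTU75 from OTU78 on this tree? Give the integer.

8

The MRCA of OTU75 and OTU78 is the node subtending ((((OTU53,OTU48),OTU23),(OTU78,OTU34)),(OTU44,((((OTU67,OTU17),OTU32,OTU54),(OTU35,(OTU51,OTU14))),(OTU69,((OTU3,OTU29,OTU37),OTU75,OTU77))))).
From OTU75 up to that node: 5 branches. From OTU78 up to the same node: 3 branches. Total: 5 + 3 = 8.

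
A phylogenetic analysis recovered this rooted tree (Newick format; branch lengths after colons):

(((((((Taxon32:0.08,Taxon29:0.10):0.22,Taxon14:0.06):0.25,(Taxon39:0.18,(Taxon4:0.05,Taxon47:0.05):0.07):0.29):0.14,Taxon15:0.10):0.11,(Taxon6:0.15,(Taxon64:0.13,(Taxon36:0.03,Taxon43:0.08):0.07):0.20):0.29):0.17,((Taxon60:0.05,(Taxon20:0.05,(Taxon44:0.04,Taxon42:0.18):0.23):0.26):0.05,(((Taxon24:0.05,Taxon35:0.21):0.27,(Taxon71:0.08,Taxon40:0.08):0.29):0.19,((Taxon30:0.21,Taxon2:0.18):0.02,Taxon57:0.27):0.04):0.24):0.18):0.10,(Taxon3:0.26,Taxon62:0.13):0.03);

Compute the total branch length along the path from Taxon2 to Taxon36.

The path runs Taxon2 → … → MRCA → … → Taxon36; the MRCA is the node subtending ((((((Taxon32,Taxon29),Taxon14),(Taxon39,(Taxon4,Taxon47))),Taxon15),(Taxon6,(Taxon64,(Taxon36,Taxon43)))),((Taxon60,(Taxon20,(Taxon44,Taxon42))),(((Taxon24,Taxon35),(Taxon71,Taxon40)),((Taxon30,Taxon2),Taxon57)))).
Branch lengths along that path: 0.18 + 0.02 + 0.04 + 0.24 + 0.18 + 0.17 + 0.29 + 0.20 + 0.07 + 0.03 = 1.42.

1.42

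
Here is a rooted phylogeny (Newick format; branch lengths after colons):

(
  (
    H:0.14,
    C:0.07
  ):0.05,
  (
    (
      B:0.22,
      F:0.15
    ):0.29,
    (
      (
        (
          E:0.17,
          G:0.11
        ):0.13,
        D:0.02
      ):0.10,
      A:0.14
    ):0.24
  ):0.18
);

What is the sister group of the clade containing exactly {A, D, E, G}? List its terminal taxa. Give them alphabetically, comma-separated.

The clade containing exactly {A, D, E, G} attaches to the tree at the node subtending ((B,F),(((E,G),D),A)).
The other lineage descending from that same node — the sister group — is (B,F); its 2 tips in alphabetical order are the answer.

B, F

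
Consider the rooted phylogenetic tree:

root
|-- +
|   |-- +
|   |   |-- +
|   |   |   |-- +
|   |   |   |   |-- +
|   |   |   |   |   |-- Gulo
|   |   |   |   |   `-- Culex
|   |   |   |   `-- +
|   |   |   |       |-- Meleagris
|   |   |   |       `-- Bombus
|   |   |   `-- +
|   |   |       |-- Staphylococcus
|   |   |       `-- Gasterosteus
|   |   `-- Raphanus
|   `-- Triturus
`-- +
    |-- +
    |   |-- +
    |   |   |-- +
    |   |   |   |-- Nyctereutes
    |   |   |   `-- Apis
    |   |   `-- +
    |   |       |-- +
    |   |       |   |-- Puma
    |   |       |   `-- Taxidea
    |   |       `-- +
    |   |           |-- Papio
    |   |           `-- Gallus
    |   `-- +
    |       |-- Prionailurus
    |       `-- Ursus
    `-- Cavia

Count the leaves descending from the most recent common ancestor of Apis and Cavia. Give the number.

9

The MRCA of Apis and Cavia is the node subtending ((((Nyctereutes,Apis),((Puma,Taxidea),(Papio,Gallus))),(Prionailurus,Ursus)),Cavia).
That clade contains 9 terminal taxa: Apis, Cavia, Gallus, Nyctereutes, Papio, Prionailurus, Puma, Taxidea, Ursus.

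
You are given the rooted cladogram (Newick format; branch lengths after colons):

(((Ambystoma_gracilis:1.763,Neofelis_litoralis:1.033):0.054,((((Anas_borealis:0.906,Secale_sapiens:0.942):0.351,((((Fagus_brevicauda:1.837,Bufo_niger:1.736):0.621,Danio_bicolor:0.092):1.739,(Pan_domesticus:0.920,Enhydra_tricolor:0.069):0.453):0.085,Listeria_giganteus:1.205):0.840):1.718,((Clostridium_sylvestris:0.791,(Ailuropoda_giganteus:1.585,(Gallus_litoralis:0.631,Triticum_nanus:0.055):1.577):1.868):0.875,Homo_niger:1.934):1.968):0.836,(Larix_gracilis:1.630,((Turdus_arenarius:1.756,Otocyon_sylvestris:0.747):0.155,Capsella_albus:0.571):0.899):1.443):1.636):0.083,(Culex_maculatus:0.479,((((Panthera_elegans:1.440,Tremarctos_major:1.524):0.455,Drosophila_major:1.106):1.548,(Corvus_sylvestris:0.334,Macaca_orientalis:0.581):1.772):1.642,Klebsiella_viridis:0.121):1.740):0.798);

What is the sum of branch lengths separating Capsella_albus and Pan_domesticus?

The path runs Capsella_albus → … → MRCA → … → Pan_domesticus; the MRCA is the node subtending ((((Anas_borealis,Secale_sapiens),((((Fagus_brevicauda,Bufo_niger),Danio_bicolor),(Pan_domesticus,Enhydra_tricolor)),Listeria_giganteus)),((Clostridium_sylvestris,(Ailuropoda_giganteus,(Gallus_litoralis,Triticum_nanus))),Homo_niger)),(Larix_gracilis,((Turdus_arenarius,Otocyon_sylvestris),Capsella_albus))).
Branch lengths along that path: 0.571 + 0.899 + 1.443 + 0.836 + 1.718 + 0.840 + 0.085 + 0.453 + 0.920 = 7.765.

7.765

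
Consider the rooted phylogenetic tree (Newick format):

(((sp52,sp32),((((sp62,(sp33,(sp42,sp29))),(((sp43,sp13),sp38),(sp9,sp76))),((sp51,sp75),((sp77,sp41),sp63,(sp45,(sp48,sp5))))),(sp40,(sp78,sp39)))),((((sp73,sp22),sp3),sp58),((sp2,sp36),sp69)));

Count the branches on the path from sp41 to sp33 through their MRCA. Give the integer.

8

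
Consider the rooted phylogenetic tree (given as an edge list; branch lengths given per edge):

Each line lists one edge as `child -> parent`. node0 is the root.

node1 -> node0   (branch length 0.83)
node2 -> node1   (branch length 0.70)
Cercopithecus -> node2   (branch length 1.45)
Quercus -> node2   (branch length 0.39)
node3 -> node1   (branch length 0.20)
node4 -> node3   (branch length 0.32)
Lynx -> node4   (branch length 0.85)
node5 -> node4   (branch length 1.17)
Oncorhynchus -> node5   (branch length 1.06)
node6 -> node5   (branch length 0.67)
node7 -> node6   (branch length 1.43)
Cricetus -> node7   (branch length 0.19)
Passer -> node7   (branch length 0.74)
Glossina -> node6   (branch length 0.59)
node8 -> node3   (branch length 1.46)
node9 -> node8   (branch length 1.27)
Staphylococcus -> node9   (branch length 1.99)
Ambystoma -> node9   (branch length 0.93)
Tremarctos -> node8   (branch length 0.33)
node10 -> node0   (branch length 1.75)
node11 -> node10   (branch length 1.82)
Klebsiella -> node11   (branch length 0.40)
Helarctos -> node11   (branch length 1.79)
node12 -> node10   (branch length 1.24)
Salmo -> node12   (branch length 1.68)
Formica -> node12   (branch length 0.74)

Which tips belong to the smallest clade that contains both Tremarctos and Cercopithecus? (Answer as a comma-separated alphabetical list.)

Ambystoma, Cercopithecus, Cricetus, Glossina, Lynx, Oncorhynchus, Passer, Quercus, Staphylococcus, Tremarctos

Tracing Tremarctos: it sits inside ((Staphylococcus,Ambystoma),Tremarctos).
Tracing Cercopithecus: it sits inside (Cercopithecus,Quercus).
The smallest clade enclosing both is ((Cercopithecus,Quercus),((Lynx,(Oncorhynchus,((Cricetus,Passer),Glossina))),((Staphylococcus,Ambystoma),Tremarctos))); the answer is its 10 terminal taxa in alphabetical order.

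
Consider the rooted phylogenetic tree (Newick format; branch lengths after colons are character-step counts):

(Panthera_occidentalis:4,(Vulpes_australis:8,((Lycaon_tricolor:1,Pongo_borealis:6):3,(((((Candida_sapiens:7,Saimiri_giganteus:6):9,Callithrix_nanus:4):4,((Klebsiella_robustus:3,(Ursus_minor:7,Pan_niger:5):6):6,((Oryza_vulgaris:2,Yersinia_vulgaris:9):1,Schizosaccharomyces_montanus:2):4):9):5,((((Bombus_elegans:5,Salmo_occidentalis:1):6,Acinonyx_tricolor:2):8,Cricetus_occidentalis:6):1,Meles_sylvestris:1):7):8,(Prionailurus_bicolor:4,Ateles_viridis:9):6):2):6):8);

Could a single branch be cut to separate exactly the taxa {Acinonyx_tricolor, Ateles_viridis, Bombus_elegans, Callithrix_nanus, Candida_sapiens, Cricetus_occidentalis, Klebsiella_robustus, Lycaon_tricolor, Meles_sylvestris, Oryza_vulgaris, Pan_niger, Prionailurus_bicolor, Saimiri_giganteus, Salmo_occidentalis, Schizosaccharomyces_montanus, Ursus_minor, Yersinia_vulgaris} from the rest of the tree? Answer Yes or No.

The MRCA of the listed taxa subtends ((Lycaon_tricolor,Pongo_borealis),(((((Candida_sapiens,Saimiri_giganteus),Callithrix_nanus),((Klebsiella_robustus,(Ursus_minor,Pan_niger)),((Oryza_vulgaris,Yersinia_vulgaris),Schizosaccharomyces_montanus))),((((Bombus_elegans,Salmo_occidentalis),Acinonyx_tricolor),Cricetus_occidentalis),Meles_sylvestris)),(Prionailurus_bicolor,Ateles_viridis))).
That clade also contains Pongo_borealis, which is not in the proposed group, so the group is not monophyletic.

No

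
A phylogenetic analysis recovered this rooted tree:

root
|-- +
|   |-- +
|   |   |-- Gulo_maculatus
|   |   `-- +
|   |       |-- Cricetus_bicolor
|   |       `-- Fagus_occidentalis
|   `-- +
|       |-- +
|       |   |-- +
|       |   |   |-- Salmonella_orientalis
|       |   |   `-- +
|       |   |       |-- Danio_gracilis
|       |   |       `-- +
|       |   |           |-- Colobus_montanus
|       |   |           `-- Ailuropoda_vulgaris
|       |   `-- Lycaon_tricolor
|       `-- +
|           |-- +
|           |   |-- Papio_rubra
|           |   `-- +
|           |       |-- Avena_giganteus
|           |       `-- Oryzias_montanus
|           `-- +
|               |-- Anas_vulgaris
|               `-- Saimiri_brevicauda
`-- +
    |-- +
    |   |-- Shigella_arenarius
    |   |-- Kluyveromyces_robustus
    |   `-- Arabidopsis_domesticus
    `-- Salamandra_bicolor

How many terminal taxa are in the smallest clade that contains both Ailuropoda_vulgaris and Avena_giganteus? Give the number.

The MRCA of Ailuropoda_vulgaris and Avena_giganteus is the node subtending (((Salmonella_orientalis,(Danio_gracilis,(Colobus_montanus,Ailuropoda_vulgaris))),Lycaon_tricolor),((Papio_rubra,(Avena_giganteus,Oryzias_montanus)),(Anas_vulgaris,Saimiri_brevicauda))).
That clade contains 10 terminal taxa: Ailuropoda_vulgaris, Anas_vulgaris, Avena_giganteus, Colobus_montanus, Danio_gracilis, Lycaon_tricolor, Oryzias_montanus, Papio_rubra, Saimiri_brevicauda, Salmonella_orientalis.

10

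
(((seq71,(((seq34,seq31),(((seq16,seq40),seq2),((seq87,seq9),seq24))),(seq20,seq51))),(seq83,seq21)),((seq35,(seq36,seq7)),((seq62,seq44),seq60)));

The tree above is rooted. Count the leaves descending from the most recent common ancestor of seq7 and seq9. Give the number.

19

The MRCA of seq7 and seq9 is the root, so the clade is the entire tree.
That clade contains 19 terminal taxa: seq16, seq2, seq20, seq21, seq24, seq31, seq34, seq35, seq36, seq40, seq44, seq51, seq60, seq62, seq7, seq71, seq83, seq87, seq9.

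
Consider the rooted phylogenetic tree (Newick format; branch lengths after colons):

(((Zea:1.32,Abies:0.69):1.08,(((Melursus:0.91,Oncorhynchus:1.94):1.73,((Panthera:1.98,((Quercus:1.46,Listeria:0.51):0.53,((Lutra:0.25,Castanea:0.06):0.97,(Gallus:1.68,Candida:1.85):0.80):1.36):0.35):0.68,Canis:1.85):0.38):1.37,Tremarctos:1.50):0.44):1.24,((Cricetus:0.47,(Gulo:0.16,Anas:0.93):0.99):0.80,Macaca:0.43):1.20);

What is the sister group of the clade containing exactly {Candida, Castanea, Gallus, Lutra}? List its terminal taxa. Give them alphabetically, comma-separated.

Listeria, Quercus

The clade containing exactly {Candida, Castanea, Gallus, Lutra} attaches to the tree at the node subtending ((Quercus,Listeria),((Lutra,Castanea),(Gallus,Candida))).
The other lineage descending from that same node — the sister group — is (Quercus,Listeria); its 2 tips in alphabetical order are the answer.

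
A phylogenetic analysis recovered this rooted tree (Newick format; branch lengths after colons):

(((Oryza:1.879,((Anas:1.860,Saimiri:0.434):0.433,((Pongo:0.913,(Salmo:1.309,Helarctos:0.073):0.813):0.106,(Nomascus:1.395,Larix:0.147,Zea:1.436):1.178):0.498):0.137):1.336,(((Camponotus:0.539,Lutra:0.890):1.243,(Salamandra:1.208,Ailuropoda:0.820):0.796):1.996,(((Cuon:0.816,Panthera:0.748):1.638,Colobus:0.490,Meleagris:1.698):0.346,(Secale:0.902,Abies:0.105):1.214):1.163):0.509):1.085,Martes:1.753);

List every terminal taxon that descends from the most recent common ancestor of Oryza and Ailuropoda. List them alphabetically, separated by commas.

Abies, Ailuropoda, Anas, Camponotus, Colobus, Cuon, Helarctos, Larix, Lutra, Meleagris, Nomascus, Oryza, Panthera, Pongo, Saimiri, Salamandra, Salmo, Secale, Zea

Tracing Oryza: it sits inside (Oryza,((Anas,Saimiri),((Pongo,(Salmo,Helarctos)),(Nomascus,Larix,Zea)))).
Tracing Ailuropoda: it sits inside (Salamandra,Ailuropoda).
The smallest clade enclosing both is ((Oryza,((Anas,Saimiri),((Pongo,(Salmo,Helarctos)),(Nomascus,Larix,Zea)))),(((Camponotus,Lutra),(Salamandra,Ailuropoda)),(((Cuon,Panthera),Colobus,Meleagris),(Secale,Abies)))); the answer is its 19 terminal taxa in alphabetical order.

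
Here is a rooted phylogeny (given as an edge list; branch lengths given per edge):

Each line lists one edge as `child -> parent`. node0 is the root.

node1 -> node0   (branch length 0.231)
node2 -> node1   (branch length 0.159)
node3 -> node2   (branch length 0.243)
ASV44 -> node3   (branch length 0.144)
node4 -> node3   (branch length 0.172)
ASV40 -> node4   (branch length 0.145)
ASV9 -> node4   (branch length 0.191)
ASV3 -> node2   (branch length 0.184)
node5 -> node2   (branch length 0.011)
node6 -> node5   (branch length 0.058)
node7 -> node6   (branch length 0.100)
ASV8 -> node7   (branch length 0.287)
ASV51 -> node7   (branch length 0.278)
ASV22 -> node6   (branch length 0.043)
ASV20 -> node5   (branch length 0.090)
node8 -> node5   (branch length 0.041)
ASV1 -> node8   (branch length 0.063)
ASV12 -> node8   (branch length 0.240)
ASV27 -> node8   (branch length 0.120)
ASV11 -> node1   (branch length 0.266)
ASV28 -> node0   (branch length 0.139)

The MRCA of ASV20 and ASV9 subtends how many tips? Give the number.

The MRCA of ASV20 and ASV9 is the node subtending ((ASV44,(ASV40,ASV9)),ASV3,(((ASV8,ASV51),ASV22),ASV20,(ASV1,ASV12,ASV27))).
That clade contains 11 terminal taxa: ASV1, ASV12, ASV20, ASV22, ASV27, ASV3, ASV40, ASV44, ASV51, ASV8, ASV9.

11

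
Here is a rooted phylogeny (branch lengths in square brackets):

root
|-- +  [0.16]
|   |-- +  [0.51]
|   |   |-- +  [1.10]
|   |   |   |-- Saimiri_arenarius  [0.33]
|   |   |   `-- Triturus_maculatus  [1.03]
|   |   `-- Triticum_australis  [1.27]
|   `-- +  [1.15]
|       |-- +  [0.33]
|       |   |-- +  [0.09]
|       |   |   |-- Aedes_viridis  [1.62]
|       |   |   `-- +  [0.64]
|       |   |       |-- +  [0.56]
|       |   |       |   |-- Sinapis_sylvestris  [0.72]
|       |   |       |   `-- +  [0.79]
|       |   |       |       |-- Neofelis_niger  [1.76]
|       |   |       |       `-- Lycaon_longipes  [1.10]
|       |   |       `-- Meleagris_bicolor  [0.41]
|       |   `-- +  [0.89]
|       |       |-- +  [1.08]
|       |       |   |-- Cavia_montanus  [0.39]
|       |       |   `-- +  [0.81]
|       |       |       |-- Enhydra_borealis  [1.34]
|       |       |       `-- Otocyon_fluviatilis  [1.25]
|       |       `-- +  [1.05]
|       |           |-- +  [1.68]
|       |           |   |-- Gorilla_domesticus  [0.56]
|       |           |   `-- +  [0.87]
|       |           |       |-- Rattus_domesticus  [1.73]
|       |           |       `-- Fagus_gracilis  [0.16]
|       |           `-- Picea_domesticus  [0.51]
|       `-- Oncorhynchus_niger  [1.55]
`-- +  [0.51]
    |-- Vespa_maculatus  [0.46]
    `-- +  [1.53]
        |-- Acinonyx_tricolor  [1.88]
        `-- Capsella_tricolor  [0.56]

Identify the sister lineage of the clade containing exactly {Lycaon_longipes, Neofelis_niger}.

Sinapis_sylvestris

The clade containing exactly {Lycaon_longipes, Neofelis_niger} attaches to the tree at the node subtending (Sinapis_sylvestris,(Neofelis_niger,Lycaon_longipes)).
The other lineage descending from that same node — the sister group — is the single tip Sinapis_sylvestris.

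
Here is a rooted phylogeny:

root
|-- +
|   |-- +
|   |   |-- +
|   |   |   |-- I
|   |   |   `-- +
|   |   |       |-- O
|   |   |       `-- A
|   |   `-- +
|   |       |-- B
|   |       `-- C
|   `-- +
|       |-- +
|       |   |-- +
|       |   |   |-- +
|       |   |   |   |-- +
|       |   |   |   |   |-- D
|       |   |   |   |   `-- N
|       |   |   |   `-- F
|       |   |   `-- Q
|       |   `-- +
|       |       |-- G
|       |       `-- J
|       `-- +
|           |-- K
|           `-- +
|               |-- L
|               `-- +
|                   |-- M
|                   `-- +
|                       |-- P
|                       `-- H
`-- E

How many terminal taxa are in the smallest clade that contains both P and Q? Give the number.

11

The MRCA of P and Q is the node subtending (((((D,N),F),Q),(G,J)),(K,(L,(M,(P,H))))).
That clade contains 11 terminal taxa: D, F, G, H, J, K, L, M, N, P, Q.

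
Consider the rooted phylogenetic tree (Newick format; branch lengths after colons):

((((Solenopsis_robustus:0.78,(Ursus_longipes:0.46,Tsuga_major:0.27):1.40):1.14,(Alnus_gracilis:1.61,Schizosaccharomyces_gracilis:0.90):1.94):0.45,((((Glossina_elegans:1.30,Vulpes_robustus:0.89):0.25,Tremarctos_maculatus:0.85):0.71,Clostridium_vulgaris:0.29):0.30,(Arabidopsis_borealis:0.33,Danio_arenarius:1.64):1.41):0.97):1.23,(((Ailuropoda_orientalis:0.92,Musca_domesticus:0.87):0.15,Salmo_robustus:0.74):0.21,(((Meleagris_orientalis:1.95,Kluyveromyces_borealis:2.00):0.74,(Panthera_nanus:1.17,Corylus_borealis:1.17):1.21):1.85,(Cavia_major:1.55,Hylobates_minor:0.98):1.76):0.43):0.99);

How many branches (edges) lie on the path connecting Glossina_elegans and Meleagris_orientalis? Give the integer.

The MRCA of Glossina_elegans and Meleagris_orientalis is the root of the tree.
From Glossina_elegans up to that node: 6 branches. From Meleagris_orientalis up to the same node: 5 branches. Total: 6 + 5 = 11.

11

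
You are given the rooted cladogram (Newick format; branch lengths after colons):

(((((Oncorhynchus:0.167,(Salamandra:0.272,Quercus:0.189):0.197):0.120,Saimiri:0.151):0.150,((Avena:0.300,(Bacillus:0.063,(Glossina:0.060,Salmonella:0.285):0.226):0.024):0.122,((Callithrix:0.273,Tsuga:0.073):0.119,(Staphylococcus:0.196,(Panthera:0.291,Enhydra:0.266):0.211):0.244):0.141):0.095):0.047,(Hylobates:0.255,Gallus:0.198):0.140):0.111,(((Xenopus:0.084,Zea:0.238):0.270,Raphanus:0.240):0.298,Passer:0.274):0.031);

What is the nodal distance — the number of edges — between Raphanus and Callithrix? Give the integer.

The MRCA of Raphanus and Callithrix is the root of the tree.
From Raphanus up to that node: 3 branches. From Callithrix up to the same node: 6 branches. Total: 3 + 6 = 9.

9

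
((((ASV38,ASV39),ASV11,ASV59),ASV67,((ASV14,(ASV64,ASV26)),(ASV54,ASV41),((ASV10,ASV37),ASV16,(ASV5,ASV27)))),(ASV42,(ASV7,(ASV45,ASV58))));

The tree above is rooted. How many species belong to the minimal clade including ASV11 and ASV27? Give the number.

15

The MRCA of ASV11 and ASV27 is the node subtending (((ASV38,ASV39),ASV11,ASV59),ASV67,((ASV14,(ASV64,ASV26)),(ASV54,ASV41),((ASV10,ASV37),ASV16,(ASV5,ASV27)))).
That clade contains 15 terminal taxa: ASV10, ASV11, ASV14, ASV16, ASV26, ASV27, ASV37, ASV38, ASV39, ASV41, ASV5, ASV54, ASV59, ASV64, ASV67.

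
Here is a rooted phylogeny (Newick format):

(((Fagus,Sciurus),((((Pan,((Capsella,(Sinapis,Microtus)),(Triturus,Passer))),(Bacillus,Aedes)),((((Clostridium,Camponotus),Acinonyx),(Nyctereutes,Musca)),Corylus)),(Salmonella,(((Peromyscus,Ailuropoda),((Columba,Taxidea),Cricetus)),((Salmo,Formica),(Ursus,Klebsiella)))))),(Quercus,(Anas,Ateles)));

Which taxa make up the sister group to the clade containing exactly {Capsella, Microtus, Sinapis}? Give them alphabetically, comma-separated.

The clade containing exactly {Capsella, Microtus, Sinapis} attaches to the tree at the node subtending ((Capsella,(Sinapis,Microtus)),(Triturus,Passer)).
The other lineage descending from that same node — the sister group — is (Triturus,Passer); its 2 tips in alphabetical order are the answer.

Passer, Triturus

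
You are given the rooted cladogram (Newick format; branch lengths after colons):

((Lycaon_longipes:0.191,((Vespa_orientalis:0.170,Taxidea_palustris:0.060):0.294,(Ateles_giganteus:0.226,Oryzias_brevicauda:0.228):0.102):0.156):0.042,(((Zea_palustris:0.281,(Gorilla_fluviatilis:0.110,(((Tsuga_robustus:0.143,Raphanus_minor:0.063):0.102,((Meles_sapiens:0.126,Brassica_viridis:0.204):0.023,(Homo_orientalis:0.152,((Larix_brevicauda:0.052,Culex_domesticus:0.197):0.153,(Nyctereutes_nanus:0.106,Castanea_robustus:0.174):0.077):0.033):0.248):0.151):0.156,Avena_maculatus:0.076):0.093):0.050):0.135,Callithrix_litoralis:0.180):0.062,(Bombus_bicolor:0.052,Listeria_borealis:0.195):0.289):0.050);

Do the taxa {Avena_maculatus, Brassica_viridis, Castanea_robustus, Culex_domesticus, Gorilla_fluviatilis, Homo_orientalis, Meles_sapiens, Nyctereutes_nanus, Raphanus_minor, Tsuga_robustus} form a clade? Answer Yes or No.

No

The MRCA of the listed taxa subtends (Gorilla_fluviatilis,(((Tsuga_robustus,Raphanus_minor),((Meles_sapiens,Brassica_viridis),(Homo_orientalis,((Larix_brevicauda,Culex_domesticus),(Nyctereutes_nanus,Castanea_robustus))))),Avena_maculatus)).
That clade also contains Larix_brevicauda, which is not in the proposed group, so the group is not monophyletic.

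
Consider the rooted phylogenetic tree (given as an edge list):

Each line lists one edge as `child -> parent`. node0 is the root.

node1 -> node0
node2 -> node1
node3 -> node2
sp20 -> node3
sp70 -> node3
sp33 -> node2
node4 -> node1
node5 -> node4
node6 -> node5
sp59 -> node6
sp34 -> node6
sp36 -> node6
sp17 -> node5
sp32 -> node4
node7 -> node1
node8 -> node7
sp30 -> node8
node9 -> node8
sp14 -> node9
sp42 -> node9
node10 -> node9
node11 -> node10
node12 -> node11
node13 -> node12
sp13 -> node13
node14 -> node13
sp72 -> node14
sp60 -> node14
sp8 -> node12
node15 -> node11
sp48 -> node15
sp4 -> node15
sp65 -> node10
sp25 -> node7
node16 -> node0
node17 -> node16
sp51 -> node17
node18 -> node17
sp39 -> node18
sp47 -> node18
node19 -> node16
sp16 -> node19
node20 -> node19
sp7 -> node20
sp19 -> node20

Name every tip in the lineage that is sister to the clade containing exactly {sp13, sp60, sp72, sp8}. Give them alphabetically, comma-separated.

sp4, sp48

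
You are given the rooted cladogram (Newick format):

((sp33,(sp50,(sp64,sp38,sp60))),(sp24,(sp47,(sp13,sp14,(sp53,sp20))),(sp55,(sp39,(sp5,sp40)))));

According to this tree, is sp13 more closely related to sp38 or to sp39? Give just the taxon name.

The MRCA of sp13 and sp39 subtends (sp24,(sp47,(sp13,sp14,(sp53,sp20))),(sp55,(sp39,(sp5,sp40)))) (10 taxa).
The MRCA of sp13 and sp38 is the root, subtending the entire tree (15 taxa).
The first is nested inside the second, so sp13 shares a more recent common ancestor with sp39.

sp39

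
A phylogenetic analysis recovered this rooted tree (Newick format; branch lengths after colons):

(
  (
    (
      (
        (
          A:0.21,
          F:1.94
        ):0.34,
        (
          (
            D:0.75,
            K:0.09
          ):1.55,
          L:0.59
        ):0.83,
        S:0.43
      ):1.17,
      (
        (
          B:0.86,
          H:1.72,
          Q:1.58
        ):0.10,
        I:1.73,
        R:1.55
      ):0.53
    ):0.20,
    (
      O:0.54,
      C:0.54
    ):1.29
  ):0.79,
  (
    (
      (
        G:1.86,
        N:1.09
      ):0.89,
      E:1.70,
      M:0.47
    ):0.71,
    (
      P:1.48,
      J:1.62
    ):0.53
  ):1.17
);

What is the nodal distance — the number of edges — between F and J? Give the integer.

The MRCA of F and J is the root of the tree.
From F up to that node: 5 branches. From J up to the same node: 3 branches. Total: 5 + 3 = 8.

8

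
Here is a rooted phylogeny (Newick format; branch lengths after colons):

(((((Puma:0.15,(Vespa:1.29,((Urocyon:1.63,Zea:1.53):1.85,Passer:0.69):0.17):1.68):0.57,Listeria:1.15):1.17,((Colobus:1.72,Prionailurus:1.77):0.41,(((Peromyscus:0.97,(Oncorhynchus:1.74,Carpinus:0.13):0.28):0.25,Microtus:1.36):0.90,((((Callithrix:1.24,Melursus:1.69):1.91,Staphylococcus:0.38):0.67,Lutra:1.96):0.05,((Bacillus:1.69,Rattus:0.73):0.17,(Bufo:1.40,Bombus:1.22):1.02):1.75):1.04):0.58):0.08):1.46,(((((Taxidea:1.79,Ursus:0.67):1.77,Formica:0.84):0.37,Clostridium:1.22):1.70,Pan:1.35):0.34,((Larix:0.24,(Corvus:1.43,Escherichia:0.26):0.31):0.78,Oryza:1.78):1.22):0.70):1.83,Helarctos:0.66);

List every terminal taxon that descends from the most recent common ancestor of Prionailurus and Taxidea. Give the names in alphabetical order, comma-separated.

Tracing Prionailurus: it sits inside (Colobus,Prionailurus).
Tracing Taxidea: it sits inside (Taxidea,Ursus).
The smallest clade enclosing both is ((((Puma,(Vespa,((Urocyon,Zea),Passer))),Listeria),((Colobus,Prionailurus),(((Peromyscus,(Oncorhynchus,Carpinus)),Microtus),((((Callithrix,Melursus),Staphylococcus),Lutra),((Bacillus,Rattus),(Bufo,Bombus)))))),(((((Taxidea,Ursus),Formica),Clostridium),Pan),((Larix,(Corvus,Escherichia)),Oryza))); the answer is its 29 terminal taxa in alphabetical order.

Bacillus, Bombus, Bufo, Callithrix, Carpinus, Clostridium, Colobus, Corvus, Escherichia, Formica, Larix, Listeria, Lutra, Melursus, Microtus, Oncorhynchus, Oryza, Pan, Passer, Peromyscus, Prionailurus, Puma, Rattus, Staphylococcus, Taxidea, Urocyon, Ursus, Vespa, Zea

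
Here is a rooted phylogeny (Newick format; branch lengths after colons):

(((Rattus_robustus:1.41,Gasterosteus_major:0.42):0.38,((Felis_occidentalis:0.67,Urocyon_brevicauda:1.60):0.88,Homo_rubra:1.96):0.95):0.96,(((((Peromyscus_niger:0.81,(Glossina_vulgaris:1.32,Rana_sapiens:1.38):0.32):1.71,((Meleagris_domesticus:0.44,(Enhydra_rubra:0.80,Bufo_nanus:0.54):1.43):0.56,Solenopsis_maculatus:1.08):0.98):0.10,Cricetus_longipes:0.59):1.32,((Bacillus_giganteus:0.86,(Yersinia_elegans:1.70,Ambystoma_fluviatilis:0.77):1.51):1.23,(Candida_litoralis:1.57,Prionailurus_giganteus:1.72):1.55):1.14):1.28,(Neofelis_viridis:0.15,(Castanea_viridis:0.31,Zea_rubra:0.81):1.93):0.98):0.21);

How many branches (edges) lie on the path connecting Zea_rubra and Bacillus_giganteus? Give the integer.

The MRCA of Zea_rubra and Bacillus_giganteus is the node subtending (((((Peromyscus_niger,(Glossina_vulgaris,Rana_sapiens)),((Meleagris_domesticus,(Enhydra_rubra,Bufo_nanus)),Solenopsis_maculatus)),Cricetus_longipes),((Bacillus_giganteus,(Yersinia_elegans,Ambystoma_fluviatilis)),(Candida_litoralis,Prionailurus_giganteus))),(Neofelis_viridis,(Castanea_viridis,Zea_rubra))).
From Zea_rubra up to that node: 3 branches. From Bacillus_giganteus up to the same node: 4 branches. Total: 3 + 4 = 7.

7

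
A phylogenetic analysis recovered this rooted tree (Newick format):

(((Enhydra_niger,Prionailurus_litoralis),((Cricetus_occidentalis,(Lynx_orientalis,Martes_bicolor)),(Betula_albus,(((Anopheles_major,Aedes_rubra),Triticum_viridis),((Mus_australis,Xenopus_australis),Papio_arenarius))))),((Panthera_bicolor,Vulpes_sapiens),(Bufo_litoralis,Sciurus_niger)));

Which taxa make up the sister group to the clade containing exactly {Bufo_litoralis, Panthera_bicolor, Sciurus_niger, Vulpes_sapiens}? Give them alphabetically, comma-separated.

Aedes_rubra, Anopheles_major, Betula_albus, Cricetus_occidentalis, Enhydra_niger, Lynx_orientalis, Martes_bicolor, Mus_australis, Papio_arenarius, Prionailurus_litoralis, Triticum_viridis, Xenopus_australis

The clade containing exactly {Bufo_litoralis, Panthera_bicolor, Sciurus_niger, Vulpes_sapiens} attaches directly to the root of the tree.
The other lineage descending from that same node — the sister group — is ((Enhydra_niger,Prionailurus_litoralis),((Cricetus_occidentalis,(Lynx_orientalis,Martes_bicolor)),(Betula_albus,(((Anopheles_major,Aedes_rubra),Triticum_viridis),((Mus_australis,Xenopus_australis),Papio_arenarius))))); its 12 tips in alphabetical order are the answer.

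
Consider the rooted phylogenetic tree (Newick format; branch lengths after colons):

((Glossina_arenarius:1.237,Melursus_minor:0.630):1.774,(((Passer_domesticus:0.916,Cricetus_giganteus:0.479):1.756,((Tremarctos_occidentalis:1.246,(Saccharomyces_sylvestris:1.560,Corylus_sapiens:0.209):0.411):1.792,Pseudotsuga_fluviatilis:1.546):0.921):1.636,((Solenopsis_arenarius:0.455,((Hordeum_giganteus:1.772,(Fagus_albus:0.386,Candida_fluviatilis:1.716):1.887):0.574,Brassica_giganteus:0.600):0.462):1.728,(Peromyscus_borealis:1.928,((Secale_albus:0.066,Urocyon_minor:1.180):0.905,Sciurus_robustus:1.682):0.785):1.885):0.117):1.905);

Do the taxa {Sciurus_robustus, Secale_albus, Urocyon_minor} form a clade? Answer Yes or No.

The most recent common ancestor of these taxa subtends ((Secale_albus,Urocyon_minor),Sciurus_robustus).
That clade has exactly 3 tips — every listed taxon and nothing else — so the group is monophyletic.

Yes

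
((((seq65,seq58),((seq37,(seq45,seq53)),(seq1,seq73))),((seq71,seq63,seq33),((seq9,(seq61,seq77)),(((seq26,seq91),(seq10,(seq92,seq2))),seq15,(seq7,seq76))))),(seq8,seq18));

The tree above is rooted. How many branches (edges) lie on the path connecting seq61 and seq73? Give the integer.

9

The MRCA of seq61 and seq73 is the node subtending (((seq65,seq58),((seq37,(seq45,seq53)),(seq1,seq73))),((seq71,seq63,seq33),((seq9,(seq61,seq77)),(((seq26,seq91),(seq10,(seq92,seq2))),seq15,(seq7,seq76))))).
From seq61 up to that node: 5 branches. From seq73 up to the same node: 4 branches. Total: 5 + 4 = 9.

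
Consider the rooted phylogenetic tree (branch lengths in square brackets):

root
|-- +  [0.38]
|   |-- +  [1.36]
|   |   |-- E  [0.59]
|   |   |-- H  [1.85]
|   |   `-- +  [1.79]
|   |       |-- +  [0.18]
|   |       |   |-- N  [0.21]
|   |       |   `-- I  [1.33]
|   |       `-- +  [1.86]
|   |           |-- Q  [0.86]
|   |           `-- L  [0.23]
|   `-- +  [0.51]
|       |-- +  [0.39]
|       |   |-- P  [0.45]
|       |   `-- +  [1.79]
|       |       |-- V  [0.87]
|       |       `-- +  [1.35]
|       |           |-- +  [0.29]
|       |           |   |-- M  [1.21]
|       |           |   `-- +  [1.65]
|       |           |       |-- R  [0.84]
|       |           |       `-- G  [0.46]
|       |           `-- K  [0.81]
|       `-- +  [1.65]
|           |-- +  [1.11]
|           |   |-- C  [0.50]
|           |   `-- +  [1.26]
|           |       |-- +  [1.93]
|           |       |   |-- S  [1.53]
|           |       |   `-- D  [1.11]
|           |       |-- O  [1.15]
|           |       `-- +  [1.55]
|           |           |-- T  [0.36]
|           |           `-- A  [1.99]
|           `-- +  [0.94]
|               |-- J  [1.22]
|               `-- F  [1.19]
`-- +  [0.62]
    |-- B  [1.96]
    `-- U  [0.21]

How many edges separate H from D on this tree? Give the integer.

8

The MRCA of H and D is the node subtending ((E,H,((N,I),(Q,L))),((P,(V,((M,(R,G)),K))),((C,((S,D),O,(T,A))),(J,F)))).
From H up to that node: 2 branches. From D up to the same node: 6 branches. Total: 2 + 6 = 8.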